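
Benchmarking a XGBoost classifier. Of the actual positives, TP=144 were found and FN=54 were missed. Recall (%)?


Recall = TP/(TP+FN)
= 144/(144+54)
= 144/198 = 72.73%

72.73%


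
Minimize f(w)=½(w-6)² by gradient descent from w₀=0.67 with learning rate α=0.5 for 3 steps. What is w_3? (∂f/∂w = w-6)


step 1: grad = 0.67-6 = -5.33; w = 0.67 - 0.5·(-5.33) = 3.335
step 2: grad = 3.335-6 = -2.665; w = 3.335 - 0.5·(-2.665) = 4.6675
step 3: grad = 4.6675-6 = -1.3325; w = 4.6675 - 0.5·(-1.3325) = 5.33375

5.33375


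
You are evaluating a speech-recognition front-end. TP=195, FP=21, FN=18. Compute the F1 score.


Precision = 195/216 = 0.9028
Recall = 195/213 = 0.9155
F1 = 2·P·R/(P+R) = 2·TP/(2·TP+FP+FN) = 390/(390+21+18) = 390/429 = 0.9091

0.9091


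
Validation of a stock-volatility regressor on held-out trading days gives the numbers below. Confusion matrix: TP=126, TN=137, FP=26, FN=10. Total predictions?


Total = TP + TN + FP + FN
= 126 + 137 + 26 + 10
= 299
(Predicted positive: 152, predicted negative: 147)

299


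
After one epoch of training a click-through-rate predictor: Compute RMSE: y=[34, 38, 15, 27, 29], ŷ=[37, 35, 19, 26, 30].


MSE = 36/5 = 7.2
RMSE = √(36/5) = 2.6833

2.6833


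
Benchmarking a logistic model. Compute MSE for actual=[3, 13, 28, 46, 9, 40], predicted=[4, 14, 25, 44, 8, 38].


Squared errors: (3-4)²=1, (13-14)²=1, (28-25)²=9, (46-44)²=4, (9-8)²=1, (40-38)²=4
Sum = 20
MSE = 20/6 = 10/3

10/3


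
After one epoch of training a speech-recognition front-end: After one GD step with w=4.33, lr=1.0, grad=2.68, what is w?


w_new = w - α·∇
= 4.33 - 1.0·2.68
= 4.33 - 2.68
= 1.65

1.65


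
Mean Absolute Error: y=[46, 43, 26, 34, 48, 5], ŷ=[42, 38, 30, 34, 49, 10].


Absolute errors: |46-42|=4, |43-38|=5, |26-30|=4, |34-34|=0, |48-49|=1, |5-10|=5
Sum = 19
MAE = 19/6 = 19/6

19/6


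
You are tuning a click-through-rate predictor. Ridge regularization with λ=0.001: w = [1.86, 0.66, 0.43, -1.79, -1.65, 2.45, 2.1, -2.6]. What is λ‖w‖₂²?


‖w‖₂² = (1.86)² + (0.66)² + (0.43)² + (-1.79)² + (-1.65)² + (2.45)² + (2.1)² + (-2.6)²
     = 3.4596 + 0.4356 + 0.1849 + 3.2041 + 2.7225 + 6.0025 + 4.41 + 6.76
     = 27.1792
λ·‖w‖₂² = 0.001·27.1792 = 0.027179

0.027179


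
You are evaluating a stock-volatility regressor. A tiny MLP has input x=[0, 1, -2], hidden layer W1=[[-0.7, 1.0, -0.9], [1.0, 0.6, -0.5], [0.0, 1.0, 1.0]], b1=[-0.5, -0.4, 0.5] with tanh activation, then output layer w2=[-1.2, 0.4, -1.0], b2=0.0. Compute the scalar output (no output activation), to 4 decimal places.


z1[0] = (-0.7)·(0) + (1.0)·(1) + (-0.9)·(-2) - 0.5 = 2.3
z1[1] = (1.0)·(0) + (0.6)·(1) + (-0.5)·(-2) - 0.4 = 1.2
z1[2] = (0.0)·(0) + (1.0)·(1) + (1.0)·(-2) + 0.5 = -0.5
h = tanh(z1) = [0.9801, 0.8337, -0.4621]
output = (-1.2)·(0.9801) + (0.4)·(0.8337) + (-1.0)·(-0.4621) + 0.0 = -0.3805

-0.3805


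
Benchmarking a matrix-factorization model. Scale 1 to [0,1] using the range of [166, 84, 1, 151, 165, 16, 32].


min=1, max=166
(1-1)/(166-1) = 0/165 = 0.0

0.0


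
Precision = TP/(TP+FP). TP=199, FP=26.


Precision = TP/(TP+FP)
= 199/(199+26)
= 199/225 = 88.44%

88.44%


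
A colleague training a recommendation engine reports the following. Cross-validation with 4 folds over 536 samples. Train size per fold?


Fold size = 536/4 = 134
Training per fold = 536 - 134 = 402

402


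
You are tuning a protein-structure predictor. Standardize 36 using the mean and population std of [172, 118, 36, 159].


μ = 121.25, σ = 53.1007
z = (36 - 121.25)/53.1007 = -1.6054

-1.6054


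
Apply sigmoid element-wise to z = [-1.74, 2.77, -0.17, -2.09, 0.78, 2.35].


σ(-1.74) = 1/(1+e^1.74) = 0.1493
σ(2.77) = 1/(1+e^-2.77) = 0.941
σ(-0.17) = 1/(1+e^0.17) = 0.4576
σ(-2.09) = 1/(1+e^2.09) = 0.1101
σ(0.78) = 1/(1+e^-0.78) = 0.6857
σ(2.35) = 1/(1+e^-2.35) = 0.9129
result = [0.1493, 0.941, 0.4576, 0.1101, 0.6857, 0.9129]

[0.1493, 0.941, 0.4576, 0.1101, 0.6857, 0.9129]


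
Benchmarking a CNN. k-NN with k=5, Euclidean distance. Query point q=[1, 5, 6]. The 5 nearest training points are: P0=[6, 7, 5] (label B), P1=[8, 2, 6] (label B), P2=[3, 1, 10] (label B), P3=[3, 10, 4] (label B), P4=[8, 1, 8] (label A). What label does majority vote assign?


d(q,P0) = 5.4772  (label B)
d(q,P1) = 7.6158  (label B)
d(q,P2) = 6.0  (label B)
d(q,P3) = 5.7446  (label B)
d(q,P4) = 8.3066  (label A)
Votes: A=1, B=4
Majority → B

B


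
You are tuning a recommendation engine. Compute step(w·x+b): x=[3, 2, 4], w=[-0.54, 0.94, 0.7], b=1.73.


z = (3)·(-0.54) + (2)·(0.94) + (4)·(0.7) + 1.73
  = 4.79
step(z) = 1 (z≥0)

1


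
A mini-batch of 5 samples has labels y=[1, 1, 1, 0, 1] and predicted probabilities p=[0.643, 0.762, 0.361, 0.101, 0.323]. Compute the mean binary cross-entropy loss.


L[0] = -ln(0.643) = 0.4416
L[1] = -ln(0.762) = 0.2718
L[2] = -ln(0.361) = 1.0189
L[3] = -ln(1-0.101) = -ln(0.899) = 0.1065
L[4] = -ln(0.323) = 1.1301
mean = (0.4416 + 0.2718 + 1.0189 + 0.1065 + 1.1301)/5 = 0.5938

0.5938


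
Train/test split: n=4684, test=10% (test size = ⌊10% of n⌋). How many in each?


Test = ⌊4684·10/100⌋ = 468
Train = 4684 - 468 = 4216

Train: 4216, Test: 468


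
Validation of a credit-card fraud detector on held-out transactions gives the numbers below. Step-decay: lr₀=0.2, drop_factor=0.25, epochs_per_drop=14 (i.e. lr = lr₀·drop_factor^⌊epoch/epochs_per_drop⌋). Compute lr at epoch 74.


n_drops = ⌊74/14⌋ = 5
lr = 0.2·0.25^5 = 0.2·0.0009765625 = 0.0001953125

0.0001953125


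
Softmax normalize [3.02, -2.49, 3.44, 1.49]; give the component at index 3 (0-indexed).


Exponentials: e^3.02=20.4913, e^-2.49=0.0829, e^3.44=31.187, e^1.49=4.4371
Sum = 56.1983
Softmax = [0.3646, 0.0015, 0.5549, 0.079]
p[3] = 4.4371/56.1983 = 0.079

0.079


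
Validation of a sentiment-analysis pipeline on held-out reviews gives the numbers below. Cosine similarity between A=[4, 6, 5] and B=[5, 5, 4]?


A·B = 4·5 + 6·5 + 5·4 = 70
‖A‖ = √77 = 8.775, ‖B‖ = √66 = 8.124
cos = 70/(√77·√66) = 70/√5082 = 0.9819

0.9819


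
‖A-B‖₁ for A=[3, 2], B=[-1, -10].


d = |3+ 1| + |2+ 10|
  = 4 + 12
  = 16

16


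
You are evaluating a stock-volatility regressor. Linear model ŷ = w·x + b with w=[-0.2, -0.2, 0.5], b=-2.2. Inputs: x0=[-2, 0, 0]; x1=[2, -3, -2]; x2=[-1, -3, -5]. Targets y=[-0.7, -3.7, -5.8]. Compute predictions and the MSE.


ŷ0 = (-0.2)·(-2) + (-0.2)·(0) + (0.5)·(0) - 2.2 = -1.8
ŷ1 = (-0.2)·(2) + (-0.2)·(-3) + (0.5)·(-2) - 2.2 = -3.0
ŷ2 = (-0.2)·(-1) + (-0.2)·(-3) + (0.5)·(-5) - 2.2 = -3.9
errors² = [1.21, 0.49, 3.61]
MSE = 5.3100/3 = 1.77

1.77


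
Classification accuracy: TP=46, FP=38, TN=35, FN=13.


Accuracy = (TP+TN)/(TP+TN+FP+FN)
= (46+35)/(132)
= 81/132 = 61.36%

61.36%


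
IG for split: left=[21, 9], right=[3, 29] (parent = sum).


Parent = [24, 38], H_parent = 0.9629
H_left = 0.8813 (n=30), H_right = 0.4489 (n=32)
H_children = (30/62)·0.8813 + (32/62)·0.4489 = 0.6581
IG = 0.9629 - 0.6581 = 0.3048

0.3048


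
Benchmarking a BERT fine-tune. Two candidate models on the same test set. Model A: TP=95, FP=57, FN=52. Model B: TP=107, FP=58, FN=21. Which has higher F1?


Model A: P=95/152=0.625, R=95/147=0.6463, F1=2PR/(P+R)=2TP/(2TP+FP+FN)=190/299=0.6355
Model B: P=107/165=0.6485, R=107/128=0.8359, F1=2PR/(P+R)=2TP/(2TP+FP+FN)=214/293=0.7304
0.6355 < 0.7304 → Model B

Model B


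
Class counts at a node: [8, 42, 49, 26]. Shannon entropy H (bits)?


Probabilities: [8/125, 42/125, 49/125, 26/125] ≈ [0.064, 0.336, 0.392, 0.208]
H = -((8/125)·log₂(8/125) + (42/125)·log₂(42/125) + (49/125)·log₂(49/125) + (26/125)·log₂(26/125))
  = 1.7833 bits

1.7833 bits


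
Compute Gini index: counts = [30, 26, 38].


Probabilities: [30/94, 26/94, 38/94] ≈ [0.3191, 0.2766, 0.4043]
Σpᵢ² = (900 + 676 + 1444)/94² = 3020/8836
Gini = 1 - Σpᵢ² = 1 - 3020/8836 = 0.6582

0.6582


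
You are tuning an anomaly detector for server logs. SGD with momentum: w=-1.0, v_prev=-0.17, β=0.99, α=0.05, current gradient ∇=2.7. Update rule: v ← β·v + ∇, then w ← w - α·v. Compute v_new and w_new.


v_new = 0.99·-0.17 + 2.7 = -0.1683 + 2.7 = 2.5317
w_new = -1.0 - 0.05·2.5317 = -1.0 - 0.126585 = -1.126585

v_new=2.5317, w_new=-1.126585


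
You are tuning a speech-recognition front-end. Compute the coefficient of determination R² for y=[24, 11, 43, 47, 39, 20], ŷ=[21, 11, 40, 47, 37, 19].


ȳ = 30.6667
SS_res = Σ(y-ŷ)² = 23
SS_tot = Σ(y-ȳ)² = 1033.33
R² = 1 - SS_res/SS_tot = 1 - 0.0223 = 0.9777

0.9777


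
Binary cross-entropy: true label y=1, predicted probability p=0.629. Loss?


BCE = -[y·ln(p) + (1-y)·ln(1-p)]
= -1·ln(0.629) - 0
= -ln(0.629) = 0.4636

0.4636


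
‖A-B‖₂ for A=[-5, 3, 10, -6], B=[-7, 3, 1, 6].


d = √((-5+ 7)² + (3-3)² + (10-1)² + (-6-6)²)
  = √(4 + 0 + 81 + 144)
  = √229 = 15.1327

15.1327


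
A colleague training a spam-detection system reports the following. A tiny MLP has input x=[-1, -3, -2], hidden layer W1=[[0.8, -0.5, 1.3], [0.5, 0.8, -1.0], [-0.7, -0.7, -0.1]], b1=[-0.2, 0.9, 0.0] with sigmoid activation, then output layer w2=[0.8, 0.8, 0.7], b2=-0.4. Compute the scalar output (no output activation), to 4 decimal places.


z1[0] = (0.8)·(-1) + (-0.5)·(-3) + (1.3)·(-2) - 0.2 = -2.1
z1[1] = (0.5)·(-1) + (0.8)·(-3) + (-1.0)·(-2) + 0.9 = 0.0
z1[2] = (-0.7)·(-1) + (-0.7)·(-3) + (-0.1)·(-2) + 0.0 = 3.0
h = sigmoid(z1) = [0.1091, 0.5, 0.9526]
output = (0.8)·(0.1091) + (0.8)·(0.5) + (0.7)·(0.9526) - 0.4 = 0.7541

0.7541


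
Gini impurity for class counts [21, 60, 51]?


Probabilities: [21/132, 60/132, 51/132] ≈ [0.1591, 0.4545, 0.3864]
Σpᵢ² = (441 + 3600 + 2601)/132² = 6642/17424
Gini = 1 - Σpᵢ² = 1 - 6642/17424 = 0.6188

0.6188


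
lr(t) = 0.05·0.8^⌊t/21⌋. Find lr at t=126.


n_drops = ⌊126/21⌋ = 6
lr = 0.05·0.8^6 = 0.05·0.262144 = 0.0131072

0.0131072


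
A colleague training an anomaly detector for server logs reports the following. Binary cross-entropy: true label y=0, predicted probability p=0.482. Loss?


BCE = -[y·ln(p) + (1-y)·ln(1-p)]
= -0 - 1·ln(1-0.482)
= -ln(0.518) = 0.6578

0.6578


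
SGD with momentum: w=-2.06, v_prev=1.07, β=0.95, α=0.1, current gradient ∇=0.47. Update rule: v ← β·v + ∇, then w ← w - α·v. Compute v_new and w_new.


v_new = 0.95·1.07 + 0.47 = 1.0165 + 0.47 = 1.4865
w_new = -2.06 - 0.1·1.4865 = -2.06 - 0.14865 = -2.20865

v_new=1.4865, w_new=-2.20865


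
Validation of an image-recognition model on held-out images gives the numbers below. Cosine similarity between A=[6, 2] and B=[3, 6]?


A·B = 6·3 + 2·6 = 30
‖A‖ = √40 = 6.3246, ‖B‖ = √45 = 6.7082
cos = 30/(√40·√45) = 30/√1800 = 0.7071

0.7071


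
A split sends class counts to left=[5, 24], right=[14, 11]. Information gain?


Parent = [19, 35], H_parent = 0.9357
H_left = 0.6632 (n=29), H_right = 0.9896 (n=25)
H_children = (29/54)·0.6632 + (25/54)·0.9896 = 0.8143
IG = 0.9357 - 0.8143 = 0.1214

0.1214


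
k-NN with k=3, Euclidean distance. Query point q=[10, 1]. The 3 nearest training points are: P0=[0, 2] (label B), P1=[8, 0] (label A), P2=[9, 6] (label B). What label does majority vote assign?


d(q,P0) = 10.0499  (label B)
d(q,P1) = 2.2361  (label A)
d(q,P2) = 5.099  (label B)
Votes: A=1, B=2
Majority → B

B


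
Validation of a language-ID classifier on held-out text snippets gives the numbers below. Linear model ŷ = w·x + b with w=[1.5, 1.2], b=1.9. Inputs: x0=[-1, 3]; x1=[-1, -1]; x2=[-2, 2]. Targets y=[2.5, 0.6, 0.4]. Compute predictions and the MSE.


ŷ0 = (1.5)·(-1) + (1.2)·(3) + 1.9 = 4.0
ŷ1 = (1.5)·(-1) + (1.2)·(-1) + 1.9 = -0.8
ŷ2 = (1.5)·(-2) + (1.2)·(2) + 1.9 = 1.3
errors² = [2.25, 1.96, 0.81]
MSE = 5.0200/3 = 1.6733

1.6733


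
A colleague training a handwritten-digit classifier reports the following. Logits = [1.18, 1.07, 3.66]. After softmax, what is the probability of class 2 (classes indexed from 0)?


Exponentials: e^1.18=3.2544, e^1.07=2.9154, e^3.66=38.8613
Sum = 45.0311
Softmax = [0.0723, 0.0647, 0.863]
p[2] = 38.8613/45.0311 = 0.863

0.863


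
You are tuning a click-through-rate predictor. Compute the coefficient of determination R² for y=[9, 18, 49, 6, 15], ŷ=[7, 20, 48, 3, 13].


ȳ = 19.4
SS_res = Σ(y-ŷ)² = 22
SS_tot = Σ(y-ȳ)² = 1185.2
R² = 1 - SS_res/SS_tot = 1 - 0.0186 = 0.9814

0.9814


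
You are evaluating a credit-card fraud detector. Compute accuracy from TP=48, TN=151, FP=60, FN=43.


Accuracy = (TP+TN)/(TP+TN+FP+FN)
= (48+151)/(302)
= 199/302 = 65.89%

65.89%


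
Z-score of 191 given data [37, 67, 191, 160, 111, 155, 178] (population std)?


μ = 128.4286, σ = 54.1317
z = (191 - 128.4286)/54.1317 = 1.1559

1.1559


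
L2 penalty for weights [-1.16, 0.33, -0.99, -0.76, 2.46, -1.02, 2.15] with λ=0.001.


‖w‖₂² = (-1.16)² + (0.33)² + (-0.99)² + (-0.76)² + (2.46)² + (-1.02)² + (2.15)²
     = 1.3456 + 0.1089 + 0.9801 + 0.5776 + 6.0516 + 1.0404 + 4.6225
     = 14.7267
λ·‖w‖₂² = 0.001·14.7267 = 0.014727

0.014727


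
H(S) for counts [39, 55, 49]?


Probabilities: [39/143, 55/143, 49/143] ≈ [0.2727, 0.3846, 0.3427]
H = -((39/143)·log₂(39/143) + (55/143)·log₂(55/143) + (49/143)·log₂(49/143))
  = 1.5709 bits

1.5709 bits


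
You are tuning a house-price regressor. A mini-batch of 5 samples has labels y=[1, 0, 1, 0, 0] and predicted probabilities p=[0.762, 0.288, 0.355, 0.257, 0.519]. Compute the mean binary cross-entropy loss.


L[0] = -ln(0.762) = 0.2718
L[1] = -ln(1-0.288) = -ln(0.712) = 0.3397
L[2] = -ln(0.355) = 1.0356
L[3] = -ln(1-0.257) = -ln(0.743) = 0.2971
L[4] = -ln(1-0.519) = -ln(0.481) = 0.7319
mean = (0.2718 + 0.3397 + 1.0356 + 0.2971 + 0.7319)/5 = 0.5352

0.5352


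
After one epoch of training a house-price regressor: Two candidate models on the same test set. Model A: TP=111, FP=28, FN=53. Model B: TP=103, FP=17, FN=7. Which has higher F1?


Model A: P=111/139=0.7986, R=111/164=0.6768, F1=2PR/(P+R)=2TP/(2TP+FP+FN)=222/303=0.7327
Model B: P=103/120=0.8583, R=103/110=0.9364, F1=2PR/(P+R)=2TP/(2TP+FP+FN)=206/230=0.8957
0.7327 < 0.8957 → Model B

Model B


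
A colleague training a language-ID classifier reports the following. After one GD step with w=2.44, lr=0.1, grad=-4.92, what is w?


w_new = w - α·∇
= 2.44 - 0.1·-4.92
= 2.44 + 0.492
= 2.932

2.932


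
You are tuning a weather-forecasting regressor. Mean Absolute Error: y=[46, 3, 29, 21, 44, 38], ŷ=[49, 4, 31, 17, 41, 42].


Absolute errors: |46-49|=3, |3-4|=1, |29-31|=2, |21-17|=4, |44-41|=3, |38-42|=4
Sum = 17
MAE = 17/6 = 17/6

17/6


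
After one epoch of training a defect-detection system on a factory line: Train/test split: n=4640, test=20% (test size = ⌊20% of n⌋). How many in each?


Test = ⌊4640·20/100⌋ = 928
Train = 4640 - 928 = 3712

Train: 3712, Test: 928


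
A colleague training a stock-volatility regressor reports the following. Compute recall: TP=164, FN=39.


Recall = TP/(TP+FN)
= 164/(164+39)
= 164/203 = 80.79%

80.79%


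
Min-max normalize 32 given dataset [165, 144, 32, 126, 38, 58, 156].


min=32, max=165
(32-32)/(165-32) = 0/133 = 0.0

0.0


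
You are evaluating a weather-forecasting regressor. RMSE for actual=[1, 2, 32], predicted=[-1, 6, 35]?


MSE = 29/3 = 9.6667
RMSE = √(29/3) = 3.1091

3.1091


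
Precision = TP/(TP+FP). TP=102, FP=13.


Precision = TP/(TP+FP)
= 102/(102+13)
= 102/115 = 88.7%

88.7%


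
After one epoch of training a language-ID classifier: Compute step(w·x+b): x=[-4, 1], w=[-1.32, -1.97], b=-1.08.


z = (-4)·(-1.32) + (1)·(-1.97) - 1.08
  = 2.23
step(z) = 1 (z≥0)

1


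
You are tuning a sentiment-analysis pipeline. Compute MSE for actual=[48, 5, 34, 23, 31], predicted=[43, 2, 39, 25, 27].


Squared errors: (48-43)²=25, (5-2)²=9, (34-39)²=25, (23-25)²=4, (31-27)²=16
Sum = 79
MSE = 79/5 = 79/5

79/5


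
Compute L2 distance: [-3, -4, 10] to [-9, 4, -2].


d = √((-3+ 9)² + (-4-4)² + (10+ 2)²)
  = √(36 + 64 + 144)
  = √244 = 15.6205

15.6205


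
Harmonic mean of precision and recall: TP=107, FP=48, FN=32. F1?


Precision = 107/155 = 0.6903
Recall = 107/139 = 0.7698
F1 = 2·P·R/(P+R) = 2·TP/(2·TP+FP+FN) = 214/(214+48+32) = 214/294 = 0.7279

0.7279


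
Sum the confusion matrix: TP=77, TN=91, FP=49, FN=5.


Total = TP + TN + FP + FN
= 77 + 91 + 49 + 5
= 222
(Predicted positive: 126, predicted negative: 96)

222


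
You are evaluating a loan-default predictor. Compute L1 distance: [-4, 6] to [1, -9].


d = |-4-1| + |6+ 9|
  = 5 + 15
  = 20

20


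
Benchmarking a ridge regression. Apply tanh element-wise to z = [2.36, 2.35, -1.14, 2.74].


tanh(2.36) = 0.9823
tanh(2.35) = 0.982
tanh(-1.14) = -0.8144
tanh(2.74) = 0.9917
result = [0.9823, 0.982, -0.8144, 0.9917]

[0.9823, 0.982, -0.8144, 0.9917]


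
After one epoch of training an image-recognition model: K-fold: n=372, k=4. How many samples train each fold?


Fold size = 372/4 = 93
Training per fold = 372 - 93 = 279

279


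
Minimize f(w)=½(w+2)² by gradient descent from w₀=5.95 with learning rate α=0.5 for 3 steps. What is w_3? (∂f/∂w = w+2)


step 1: grad = 5.95+2 = 7.95; w = 5.95 - 0.5·(7.95) = 1.975
step 2: grad = 1.975+2 = 3.975; w = 1.975 - 0.5·(3.975) = -0.0125
step 3: grad = -0.0125+2 = 1.9875; w = -0.0125 - 0.5·(1.9875) = -1.00625

-1.00625


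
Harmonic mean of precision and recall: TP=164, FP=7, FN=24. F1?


Precision = 164/171 = 0.9591
Recall = 164/188 = 0.8723
F1 = 2·P·R/(P+R) = 2·TP/(2·TP+FP+FN) = 328/(328+7+24) = 328/359 = 0.9136

0.9136


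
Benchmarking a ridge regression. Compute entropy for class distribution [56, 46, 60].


Probabilities: [56/162, 46/162, 60/162] ≈ [0.3457, 0.284, 0.3704]
H = -((56/162)·log₂(56/162) + (46/162)·log₂(46/162) + (60/162)·log₂(60/162))
  = 1.5762 bits

1.5762 bits


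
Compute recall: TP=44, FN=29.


Recall = TP/(TP+FN)
= 44/(44+29)
= 44/73 = 60.27%

60.27%


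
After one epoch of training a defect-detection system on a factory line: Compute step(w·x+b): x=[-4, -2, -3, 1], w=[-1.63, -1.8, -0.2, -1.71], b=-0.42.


z = (-4)·(-1.63) + (-2)·(-1.8) + (-3)·(-0.2) + (1)·(-1.71) - 0.42
  = 8.59
step(z) = 1 (z≥0)

1


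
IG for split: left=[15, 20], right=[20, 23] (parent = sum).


Parent = [35, 43], H_parent = 0.9924
H_left = 0.9852 (n=35), H_right = 0.9965 (n=43)
H_children = (35/78)·0.9852 + (43/78)·0.9965 = 0.9914
IG = 0.9924 - 0.9914 = 0.001

0.001


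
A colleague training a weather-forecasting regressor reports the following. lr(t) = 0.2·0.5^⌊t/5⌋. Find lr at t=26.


n_drops = ⌊26/5⌋ = 5
lr = 0.2·0.5^5 = 0.2·0.03125 = 0.00625

0.00625


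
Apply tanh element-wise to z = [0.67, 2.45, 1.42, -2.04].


tanh(0.67) = 0.585
tanh(2.45) = 0.9852
tanh(1.42) = 0.8896
tanh(-2.04) = -0.9667
result = [0.585, 0.9852, 0.8896, -0.9667]

[0.585, 0.9852, 0.8896, -0.9667]


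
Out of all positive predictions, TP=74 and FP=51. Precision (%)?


Precision = TP/(TP+FP)
= 74/(74+51)
= 74/125 = 59.2%

59.2%


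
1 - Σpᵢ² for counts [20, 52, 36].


Probabilities: [20/108, 52/108, 36/108] ≈ [0.1852, 0.4815, 0.3333]
Σpᵢ² = (400 + 2704 + 1296)/108² = 4400/11664
Gini = 1 - Σpᵢ² = 1 - 4400/11664 = 0.6228

0.6228


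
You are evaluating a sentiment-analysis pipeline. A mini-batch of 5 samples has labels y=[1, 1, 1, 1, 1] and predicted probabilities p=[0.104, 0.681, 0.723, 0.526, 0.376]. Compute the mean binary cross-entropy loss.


L[0] = -ln(0.104) = 2.2634
L[1] = -ln(0.681) = 0.3842
L[2] = -ln(0.723) = 0.3243
L[3] = -ln(0.526) = 0.6425
L[4] = -ln(0.376) = 0.9782
mean = (2.2634 + 0.3842 + 0.3243 + 0.6425 + 0.9782)/5 = 0.9185

0.9185


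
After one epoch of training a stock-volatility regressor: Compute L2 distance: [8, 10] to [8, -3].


d = √((8-8)² + (10+ 3)²)
  = √(0 + 169)
  = √169 = 13.0

13.0


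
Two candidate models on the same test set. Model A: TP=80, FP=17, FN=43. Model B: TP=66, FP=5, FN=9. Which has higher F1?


Model A: P=80/97=0.8247, R=80/123=0.6504, F1=2PR/(P+R)=2TP/(2TP+FP+FN)=160/220=0.7273
Model B: P=66/71=0.9296, R=66/75=0.88, F1=2PR/(P+R)=2TP/(2TP+FP+FN)=132/146=0.9041
0.7273 < 0.9041 → Model B

Model B


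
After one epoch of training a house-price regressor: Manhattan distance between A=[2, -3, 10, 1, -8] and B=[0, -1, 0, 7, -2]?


d = |2-0| + |-3+ 1| + |10-0| + |1-7| + |-8+ 2|
  = 2 + 2 + 10 + 6 + 6
  = 26

26


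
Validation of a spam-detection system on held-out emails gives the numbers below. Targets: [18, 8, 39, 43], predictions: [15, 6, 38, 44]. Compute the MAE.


Absolute errors: |18-15|=3, |8-6|=2, |39-38|=1, |43-44|=1
Sum = 7
MAE = 7/4 = 7/4

7/4


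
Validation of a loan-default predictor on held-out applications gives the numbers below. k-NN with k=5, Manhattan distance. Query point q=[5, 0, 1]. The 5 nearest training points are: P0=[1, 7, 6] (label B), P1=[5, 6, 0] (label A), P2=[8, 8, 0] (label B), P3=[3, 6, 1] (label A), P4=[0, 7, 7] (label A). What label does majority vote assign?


d(q,P0) = 16  (label B)
d(q,P1) = 7  (label A)
d(q,P2) = 12  (label B)
d(q,P3) = 8  (label A)
d(q,P4) = 18  (label A)
Votes: A=3, B=2
Majority → A

A


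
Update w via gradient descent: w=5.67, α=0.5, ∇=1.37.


w_new = w - α·∇
= 5.67 - 0.5·1.37
= 5.67 - 0.685
= 4.985

4.985


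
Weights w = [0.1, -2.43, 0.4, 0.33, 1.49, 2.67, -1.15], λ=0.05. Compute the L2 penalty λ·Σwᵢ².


‖w‖₂² = (0.1)² + (-2.43)² + (0.4)² + (0.33)² + (1.49)² + (2.67)² + (-1.15)²
     = 0.01 + 5.9049 + 0.16 + 0.1089 + 2.2201 + 7.1289 + 1.3225
     = 16.8553
λ·‖w‖₂² = 0.05·16.8553 = 0.842765

0.842765


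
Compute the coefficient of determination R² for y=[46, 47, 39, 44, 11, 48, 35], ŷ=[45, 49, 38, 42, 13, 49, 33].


ȳ = 38.5714
SS_res = Σ(y-ŷ)² = 19
SS_tot = Σ(y-ȳ)² = 1017.71
R² = 1 - SS_res/SS_tot = 1 - 0.0187 = 0.9813

0.9813


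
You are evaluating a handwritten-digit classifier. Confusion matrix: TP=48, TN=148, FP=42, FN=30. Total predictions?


Total = TP + TN + FP + FN
= 48 + 148 + 42 + 30
= 268
(Predicted positive: 90, predicted negative: 178)

268


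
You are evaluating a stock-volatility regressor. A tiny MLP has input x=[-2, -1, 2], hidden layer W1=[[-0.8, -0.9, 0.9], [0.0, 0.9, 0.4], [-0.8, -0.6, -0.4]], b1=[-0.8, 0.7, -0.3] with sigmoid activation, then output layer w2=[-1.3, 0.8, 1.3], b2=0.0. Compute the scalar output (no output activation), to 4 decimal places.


z1[0] = (-0.8)·(-2) + (-0.9)·(-1) + (0.9)·(2) - 0.8 = 3.5
z1[1] = (0.0)·(-2) + (0.9)·(-1) + (0.4)·(2) + 0.7 = 0.6
z1[2] = (-0.8)·(-2) + (-0.6)·(-1) + (-0.4)·(2) - 0.3 = 1.1
h = sigmoid(z1) = [0.9707, 0.6457, 0.7503]
output = (-1.3)·(0.9707) + (0.8)·(0.6457) + (1.3)·(0.7503) + 0.0 = 0.23

0.23


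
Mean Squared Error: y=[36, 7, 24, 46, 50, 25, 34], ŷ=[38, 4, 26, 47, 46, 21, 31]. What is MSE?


Squared errors: (36-38)²=4, (7-4)²=9, (24-26)²=4, (46-47)²=1, (50-46)²=16, (25-21)²=16, (34-31)²=9
Sum = 59
MSE = 59/7 = 59/7

59/7


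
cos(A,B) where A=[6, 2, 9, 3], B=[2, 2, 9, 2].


A·B = 6·2 + 2·2 + 9·9 + 3·2 = 103
‖A‖ = √130 = 11.4018, ‖B‖ = √93 = 9.6437
cos = 103/(√130·√93) = 103/√12090 = 0.9368

0.9368


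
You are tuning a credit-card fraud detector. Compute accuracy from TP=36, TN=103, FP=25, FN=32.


Accuracy = (TP+TN)/(TP+TN+FP+FN)
= (36+103)/(196)
= 139/196 = 70.92%

70.92%


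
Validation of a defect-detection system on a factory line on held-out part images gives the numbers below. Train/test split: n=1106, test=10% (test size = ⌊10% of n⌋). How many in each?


Test = ⌊1106·10/100⌋ = 110
Train = 1106 - 110 = 996

Train: 996, Test: 110


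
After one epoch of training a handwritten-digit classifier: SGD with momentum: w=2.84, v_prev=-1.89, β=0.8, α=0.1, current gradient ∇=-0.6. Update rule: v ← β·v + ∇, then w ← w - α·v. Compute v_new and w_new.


v_new = 0.8·-1.89 - 0.6 = -1.512 - 0.6 = -2.112
w_new = 2.84 - 0.1·-2.112 = 2.84 + 0.2112 = 3.0512

v_new=-2.112, w_new=3.0512


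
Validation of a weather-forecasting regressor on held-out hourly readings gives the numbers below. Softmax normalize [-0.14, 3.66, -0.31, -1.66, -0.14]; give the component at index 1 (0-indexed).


Exponentials: e^-0.14=0.8694, e^3.66=38.8613, e^-0.31=0.7334, e^-1.66=0.1901, e^-0.14=0.8694
Sum = 41.5236
Softmax = [0.0209, 0.9359, 0.0177, 0.0046, 0.0209]
p[1] = 38.8613/41.5236 = 0.9359

0.9359


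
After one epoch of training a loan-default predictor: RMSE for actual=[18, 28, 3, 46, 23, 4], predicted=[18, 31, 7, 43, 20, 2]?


MSE = 47/6 = 7.8333
RMSE = √(47/6) = 2.7988

2.7988


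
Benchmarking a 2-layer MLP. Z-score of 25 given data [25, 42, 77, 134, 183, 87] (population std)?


μ = 91.3333, σ = 53.6677
z = (25 - 91.3333)/53.6677 = -1.236

-1.236


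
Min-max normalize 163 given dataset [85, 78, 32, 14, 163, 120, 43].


min=14, max=163
(163-14)/(163-14) = 149/149 = 1.0

1.0


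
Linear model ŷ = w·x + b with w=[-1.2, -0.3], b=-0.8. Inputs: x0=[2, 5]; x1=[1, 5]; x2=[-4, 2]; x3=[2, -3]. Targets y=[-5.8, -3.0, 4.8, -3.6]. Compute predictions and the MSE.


ŷ0 = (-1.2)·(2) + (-0.3)·(5) - 0.8 = -4.7
ŷ1 = (-1.2)·(1) + (-0.3)·(5) - 0.8 = -3.5
ŷ2 = (-1.2)·(-4) + (-0.3)·(2) - 0.8 = 3.4
ŷ3 = (-1.2)·(2) + (-0.3)·(-3) - 0.8 = -2.3
errors² = [1.21, 0.25, 1.96, 1.69]
MSE = 5.1100/4 = 1.2775

1.2775


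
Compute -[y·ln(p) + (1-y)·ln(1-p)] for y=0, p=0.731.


BCE = -[y·ln(p) + (1-y)·ln(1-p)]
= -0 - 1·ln(1-0.731)
= -ln(0.269) = 1.313

1.313


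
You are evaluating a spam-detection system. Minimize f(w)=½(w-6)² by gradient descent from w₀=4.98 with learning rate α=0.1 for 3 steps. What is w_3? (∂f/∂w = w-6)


step 1: grad = 4.98-6 = -1.02; w = 4.98 - 0.1·(-1.02) = 5.082
step 2: grad = 5.082-6 = -0.918; w = 5.082 - 0.1·(-0.918) = 5.1738
step 3: grad = 5.1738-6 = -0.8262; w = 5.1738 - 0.1·(-0.8262) = 5.25642

5.25642


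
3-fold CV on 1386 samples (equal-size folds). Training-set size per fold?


Fold size = 1386/3 = 462
Training per fold = 1386 - 462 = 924

924


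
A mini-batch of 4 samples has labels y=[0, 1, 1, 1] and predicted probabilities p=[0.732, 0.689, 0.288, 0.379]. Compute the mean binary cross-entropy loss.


L[0] = -ln(1-0.732) = -ln(0.268) = 1.3168
L[1] = -ln(0.689) = 0.3725
L[2] = -ln(0.288) = 1.2448
L[3] = -ln(0.379) = 0.9702
mean = (1.3168 + 0.3725 + 1.2448 + 0.9702)/4 = 0.9761

0.9761


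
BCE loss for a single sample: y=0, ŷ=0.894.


BCE = -[y·ln(p) + (1-y)·ln(1-p)]
= -0 - 1·ln(1-0.894)
= -ln(0.106) = 2.2443

2.2443


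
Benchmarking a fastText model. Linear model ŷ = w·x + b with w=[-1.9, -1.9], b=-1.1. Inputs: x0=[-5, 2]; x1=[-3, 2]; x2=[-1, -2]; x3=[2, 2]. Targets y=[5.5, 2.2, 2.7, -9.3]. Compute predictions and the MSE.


ŷ0 = (-1.9)·(-5) + (-1.9)·(2) - 1.1 = 4.6
ŷ1 = (-1.9)·(-3) + (-1.9)·(2) - 1.1 = 0.8
ŷ2 = (-1.9)·(-1) + (-1.9)·(-2) - 1.1 = 4.6
ŷ3 = (-1.9)·(2) + (-1.9)·(2) - 1.1 = -8.7
errors² = [0.81, 1.96, 3.61, 0.36]
MSE = 6.7400/4 = 1.685

1.685


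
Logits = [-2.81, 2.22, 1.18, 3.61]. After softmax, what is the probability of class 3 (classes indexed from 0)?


Exponentials: e^-2.81=0.0602, e^2.22=9.2073, e^1.18=3.2544, e^3.61=36.9661
Sum = 49.488
Softmax = [0.0012, 0.1861, 0.0658, 0.747]
p[3] = 36.9661/49.488 = 0.747

0.747


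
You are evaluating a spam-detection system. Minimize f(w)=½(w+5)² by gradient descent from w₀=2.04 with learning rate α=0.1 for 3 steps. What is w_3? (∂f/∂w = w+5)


step 1: grad = 2.04+5 = 7.04; w = 2.04 - 0.1·(7.04) = 1.336
step 2: grad = 1.336+5 = 6.336; w = 1.336 - 0.1·(6.336) = 0.7024
step 3: grad = 0.7024+5 = 5.7024; w = 0.7024 - 0.1·(5.7024) = 0.13216

0.13216


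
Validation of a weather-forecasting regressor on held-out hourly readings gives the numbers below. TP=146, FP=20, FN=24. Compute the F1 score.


Precision = 146/166 = 0.8795
Recall = 146/170 = 0.8588
F1 = 2·P·R/(P+R) = 2·TP/(2·TP+FP+FN) = 292/(292+20+24) = 292/336 = 0.869

0.869


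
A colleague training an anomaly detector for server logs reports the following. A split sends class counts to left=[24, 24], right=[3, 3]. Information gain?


Parent = [27, 27], H_parent = 1
H_left = 1 (n=48), H_right = 1 (n=6)
H_children = (48/54)·1 + (6/54)·1 = 1
IG = 1 - 1 = 0.0

0.0


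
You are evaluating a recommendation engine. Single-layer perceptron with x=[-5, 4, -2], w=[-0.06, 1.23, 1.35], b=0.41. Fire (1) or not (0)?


z = (-5)·(-0.06) + (4)·(1.23) + (-2)·(1.35) + 0.41
  = 2.93
step(z) = 1 (z≥0)

1


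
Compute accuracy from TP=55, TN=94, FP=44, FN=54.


Accuracy = (TP+TN)/(TP+TN+FP+FN)
= (55+94)/(247)
= 149/247 = 60.32%

60.32%


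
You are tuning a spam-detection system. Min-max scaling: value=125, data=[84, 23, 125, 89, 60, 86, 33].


min=23, max=125
(125-23)/(125-23) = 102/102 = 1.0

1.0


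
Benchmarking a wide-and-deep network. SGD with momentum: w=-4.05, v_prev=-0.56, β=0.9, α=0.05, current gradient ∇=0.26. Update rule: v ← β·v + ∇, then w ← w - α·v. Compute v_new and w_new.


v_new = 0.9·-0.56 + 0.26 = -0.504 + 0.26 = -0.244
w_new = -4.05 - 0.05·-0.244 = -4.05 + 0.0122 = -4.0378

v_new=-0.244, w_new=-4.0378


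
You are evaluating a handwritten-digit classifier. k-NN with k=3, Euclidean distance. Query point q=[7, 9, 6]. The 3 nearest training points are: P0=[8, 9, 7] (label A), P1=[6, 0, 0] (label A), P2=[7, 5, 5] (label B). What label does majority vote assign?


d(q,P0) = 1.4142  (label A)
d(q,P1) = 10.8628  (label A)
d(q,P2) = 4.1231  (label B)
Votes: A=2, B=1
Majority → A

A


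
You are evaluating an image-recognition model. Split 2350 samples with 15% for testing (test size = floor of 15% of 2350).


Test = ⌊2350·15/100⌋ = 352
Train = 2350 - 352 = 1998

Train: 1998, Test: 352


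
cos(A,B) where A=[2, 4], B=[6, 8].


A·B = 2·6 + 4·8 = 44
‖A‖ = √20 = 4.4721, ‖B‖ = √100 = 10
cos = 44/(√20·√100) = 44/√2000 = 0.9839

0.9839


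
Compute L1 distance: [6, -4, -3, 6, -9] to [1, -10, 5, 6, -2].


d = |6-1| + |-4+ 10| + |-3-5| + |6-6| + |-9+ 2|
  = 5 + 6 + 8 + 0 + 7
  = 26

26


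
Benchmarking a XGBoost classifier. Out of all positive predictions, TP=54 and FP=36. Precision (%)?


Precision = TP/(TP+FP)
= 54/(54+36)
= 54/90 = 60.0%

60.0%


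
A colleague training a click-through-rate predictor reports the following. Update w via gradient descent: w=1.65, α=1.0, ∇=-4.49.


w_new = w - α·∇
= 1.65 - 1.0·-4.49
= 1.65 + 4.49
= 6.14

6.14


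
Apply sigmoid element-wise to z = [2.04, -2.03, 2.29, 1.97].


σ(2.04) = 1/(1+e^-2.04) = 0.8849
σ(-2.03) = 1/(1+e^2.03) = 0.1161
σ(2.29) = 1/(1+e^-2.29) = 0.908
σ(1.97) = 1/(1+e^-1.97) = 0.8776
result = [0.8849, 0.1161, 0.908, 0.8776]

[0.8849, 0.1161, 0.908, 0.8776]


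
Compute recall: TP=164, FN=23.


Recall = TP/(TP+FN)
= 164/(164+23)
= 164/187 = 87.7%

87.7%


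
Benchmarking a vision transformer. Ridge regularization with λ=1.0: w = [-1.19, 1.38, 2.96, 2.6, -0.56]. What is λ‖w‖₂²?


‖w‖₂² = (-1.19)² + (1.38)² + (2.96)² + (2.6)² + (-0.56)²
     = 1.4161 + 1.9044 + 8.7616 + 6.76 + 0.3136
     = 19.1557
λ·‖w‖₂² = 1.0·19.1557 = 19.1557

19.1557


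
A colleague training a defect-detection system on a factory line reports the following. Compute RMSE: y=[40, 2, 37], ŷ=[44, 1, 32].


MSE = 42/3 = 14
RMSE = √(42/3) = 3.7417

3.7417


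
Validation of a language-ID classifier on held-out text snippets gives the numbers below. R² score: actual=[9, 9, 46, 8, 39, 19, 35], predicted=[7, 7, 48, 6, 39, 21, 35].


ȳ = 23.5714
SS_res = Σ(y-ŷ)² = 20
SS_tot = Σ(y-ȳ)² = 1559.71
R² = 1 - SS_res/SS_tot = 1 - 0.0128 = 0.9872

0.9872


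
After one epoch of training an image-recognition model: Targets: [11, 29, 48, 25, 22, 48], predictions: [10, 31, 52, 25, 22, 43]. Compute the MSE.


Squared errors: (11-10)²=1, (29-31)²=4, (48-52)²=16, (25-25)²=0, (22-22)²=0, (48-43)²=25
Sum = 46
MSE = 46/6 = 23/3

23/3


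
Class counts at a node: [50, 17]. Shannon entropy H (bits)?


Probabilities: [50/67, 17/67] ≈ [0.7463, 0.2537]
H = -((50/67)·log₂(50/67) + (17/67)·log₂(17/67))
  = 0.8171 bits

0.8171 bits


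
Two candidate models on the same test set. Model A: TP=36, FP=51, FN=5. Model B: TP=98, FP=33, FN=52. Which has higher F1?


Model A: P=36/87=0.4138, R=36/41=0.878, F1=2PR/(P+R)=2TP/(2TP+FP+FN)=72/128=0.5625
Model B: P=98/131=0.7481, R=98/150=0.6533, F1=2PR/(P+R)=2TP/(2TP+FP+FN)=196/281=0.6975
0.5625 < 0.6975 → Model B

Model B


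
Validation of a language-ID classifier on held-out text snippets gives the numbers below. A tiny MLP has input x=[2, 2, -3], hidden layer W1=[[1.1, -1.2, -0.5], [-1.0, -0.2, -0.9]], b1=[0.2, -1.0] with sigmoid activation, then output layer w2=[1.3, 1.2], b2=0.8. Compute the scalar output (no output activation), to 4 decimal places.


z1[0] = (1.1)·(2) + (-1.2)·(2) + (-0.5)·(-3) + 0.2 = 1.5
z1[1] = (-1.0)·(2) + (-0.2)·(2) + (-0.9)·(-3) - 1.0 = -0.7
h = sigmoid(z1) = [0.8176, 0.3318]
output = (1.3)·(0.8176) + (1.2)·(0.3318) + 0.8 = 2.261

2.261


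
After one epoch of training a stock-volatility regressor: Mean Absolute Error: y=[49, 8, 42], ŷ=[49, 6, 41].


Absolute errors: |49-49|=0, |8-6|=2, |42-41|=1
Sum = 3
MAE = 3/3 = 1

1


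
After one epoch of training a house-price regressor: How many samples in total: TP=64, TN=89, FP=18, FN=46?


Total = TP + TN + FP + FN
= 64 + 89 + 18 + 46
= 217
(Predicted positive: 82, predicted negative: 135)

217


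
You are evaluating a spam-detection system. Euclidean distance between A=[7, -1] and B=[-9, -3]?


d = √((7+ 9)² + (-1+ 3)²)
  = √(256 + 4)
  = √260 = 16.1245

16.1245


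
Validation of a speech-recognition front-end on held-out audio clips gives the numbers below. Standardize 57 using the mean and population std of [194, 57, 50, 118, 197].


μ = 123.2, σ = 63.6031
z = (57 - 123.2)/63.6031 = -1.0408

-1.0408


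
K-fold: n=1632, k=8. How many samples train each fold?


Fold size = 1632/8 = 204
Training per fold = 1632 - 204 = 1428

1428


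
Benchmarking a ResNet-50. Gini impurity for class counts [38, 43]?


Probabilities: [38/81, 43/81] ≈ [0.4691, 0.5309]
Σpᵢ² = (1444 + 1849)/81² = 3293/6561
Gini = 1 - Σpᵢ² = 1 - 3293/6561 = 0.4981

0.4981


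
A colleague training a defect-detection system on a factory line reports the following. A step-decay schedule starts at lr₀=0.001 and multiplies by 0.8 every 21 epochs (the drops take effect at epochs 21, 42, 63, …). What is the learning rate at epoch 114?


n_drops = ⌊114/21⌋ = 5
lr = 0.001·0.8^5 = 0.001·0.32768 = 0.00032768

0.00032768


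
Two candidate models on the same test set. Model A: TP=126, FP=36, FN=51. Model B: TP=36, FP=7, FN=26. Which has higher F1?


Model A: P=126/162=0.7778, R=126/177=0.7119, F1=2PR/(P+R)=2TP/(2TP+FP+FN)=252/339=0.7434
Model B: P=36/43=0.8372, R=36/62=0.5806, F1=2PR/(P+R)=2TP/(2TP+FP+FN)=72/105=0.6857
0.7434 > 0.6857 → Model A

Model A


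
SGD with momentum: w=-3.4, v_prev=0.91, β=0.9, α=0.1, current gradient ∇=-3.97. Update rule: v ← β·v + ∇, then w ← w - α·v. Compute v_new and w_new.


v_new = 0.9·0.91 - 3.97 = 0.819 - 3.97 = -3.151
w_new = -3.4 - 0.1·-3.151 = -3.4 + 0.3151 = -3.0849

v_new=-3.151, w_new=-3.0849


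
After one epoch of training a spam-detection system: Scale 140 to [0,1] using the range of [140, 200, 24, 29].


min=24, max=200
(140-24)/(200-24) = 116/176 = 0.6591

0.6591


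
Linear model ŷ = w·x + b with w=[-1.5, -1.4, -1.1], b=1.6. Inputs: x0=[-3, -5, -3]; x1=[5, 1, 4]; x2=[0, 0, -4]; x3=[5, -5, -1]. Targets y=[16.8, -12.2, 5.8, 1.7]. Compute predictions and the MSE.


ŷ0 = (-1.5)·(-3) + (-1.4)·(-5) + (-1.1)·(-3) + 1.6 = 16.4
ŷ1 = (-1.5)·(5) + (-1.4)·(1) + (-1.1)·(4) + 1.6 = -11.7
ŷ2 = (-1.5)·(0) + (-1.4)·(0) + (-1.1)·(-4) + 1.6 = 6.0
ŷ3 = (-1.5)·(5) + (-1.4)·(-5) + (-1.1)·(-1) + 1.6 = 2.2
errors² = [0.16, 0.25, 0.04, 0.25]
MSE = 0.7000/4 = 0.175

0.175


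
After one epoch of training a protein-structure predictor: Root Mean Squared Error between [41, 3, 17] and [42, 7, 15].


MSE = 21/3 = 7
RMSE = √(21/3) = 2.6458

2.6458


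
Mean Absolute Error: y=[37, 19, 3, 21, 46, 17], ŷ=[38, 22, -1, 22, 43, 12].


Absolute errors: |37-38|=1, |19-22|=3, |3+ 1|=4, |21-22|=1, |46-43|=3, |17-12|=5
Sum = 17
MAE = 17/6 = 17/6

17/6


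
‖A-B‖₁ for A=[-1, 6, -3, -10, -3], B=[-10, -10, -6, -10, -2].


d = |-1+ 10| + |6+ 10| + |-3+ 6| + |-10+ 10| + |-3+ 2|
  = 9 + 16 + 3 + 0 + 1
  = 29

29


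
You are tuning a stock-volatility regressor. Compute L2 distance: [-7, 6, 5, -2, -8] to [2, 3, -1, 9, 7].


d = √((-7-2)² + (6-3)² + (5+ 1)² + (-2-9)² + (-8-7)²)
  = √(81 + 9 + 36 + 121 + 225)
  = √472 = 21.7256

21.7256


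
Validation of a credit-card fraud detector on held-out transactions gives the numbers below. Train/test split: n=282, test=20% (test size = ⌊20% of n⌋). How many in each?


Test = ⌊282·20/100⌋ = 56
Train = 282 - 56 = 226

Train: 226, Test: 56


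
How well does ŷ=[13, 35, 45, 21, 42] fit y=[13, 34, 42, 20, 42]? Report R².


ȳ = 30.2
SS_res = Σ(y-ŷ)² = 11
SS_tot = Σ(y-ȳ)² = 692.8
R² = 1 - SS_res/SS_tot = 1 - 0.0159 = 0.9841

0.9841


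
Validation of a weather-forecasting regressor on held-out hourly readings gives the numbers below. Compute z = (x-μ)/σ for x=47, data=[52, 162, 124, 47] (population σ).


μ = 96.25, σ = 48.6743
z = (47 - 96.25)/48.6743 = -1.0118

-1.0118


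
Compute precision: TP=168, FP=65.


Precision = TP/(TP+FP)
= 168/(168+65)
= 168/233 = 72.1%

72.1%


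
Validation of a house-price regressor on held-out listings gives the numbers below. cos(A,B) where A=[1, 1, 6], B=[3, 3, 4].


A·B = 1·3 + 1·3 + 6·4 = 30
‖A‖ = √38 = 6.1644, ‖B‖ = √34 = 5.831
cos = 30/(√38·√34) = 30/√1292 = 0.8346

0.8346


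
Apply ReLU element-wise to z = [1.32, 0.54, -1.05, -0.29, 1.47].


ReLU(1.32) = max(0, 1.32) = 1.32
ReLU(0.54) = max(0, 0.54) = 0.54
ReLU(-1.05) = max(0, -1.05) = 0.0
ReLU(-0.29) = max(0, -0.29) = 0.0
ReLU(1.47) = max(0, 1.47) = 1.47
result = [1.32, 0.54, 0.0, 0.0, 1.47]

[1.32, 0.54, 0.0, 0.0, 1.47]


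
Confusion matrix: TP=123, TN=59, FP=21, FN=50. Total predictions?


Total = TP + TN + FP + FN
= 123 + 59 + 21 + 50
= 253
(Predicted positive: 144, predicted negative: 109)

253


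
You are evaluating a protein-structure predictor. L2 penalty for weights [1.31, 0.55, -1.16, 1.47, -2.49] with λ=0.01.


‖w‖₂² = (1.31)² + (0.55)² + (-1.16)² + (1.47)² + (-2.49)²
     = 1.7161 + 0.3025 + 1.3456 + 2.1609 + 6.2001
     = 11.7252
λ·‖w‖₂² = 0.01·11.7252 = 0.117252

0.117252


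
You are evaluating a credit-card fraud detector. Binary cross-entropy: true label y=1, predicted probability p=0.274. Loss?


BCE = -[y·ln(p) + (1-y)·ln(1-p)]
= -1·ln(0.274) - 0
= -ln(0.274) = 1.2946

1.2946


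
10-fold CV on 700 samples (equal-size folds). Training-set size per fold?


Fold size = 700/10 = 70
Training per fold = 700 - 70 = 630

630


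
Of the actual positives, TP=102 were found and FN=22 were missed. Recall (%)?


Recall = TP/(TP+FN)
= 102/(102+22)
= 102/124 = 82.26%

82.26%


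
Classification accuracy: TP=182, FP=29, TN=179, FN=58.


Accuracy = (TP+TN)/(TP+TN+FP+FN)
= (182+179)/(448)
= 361/448 = 80.58%

80.58%
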